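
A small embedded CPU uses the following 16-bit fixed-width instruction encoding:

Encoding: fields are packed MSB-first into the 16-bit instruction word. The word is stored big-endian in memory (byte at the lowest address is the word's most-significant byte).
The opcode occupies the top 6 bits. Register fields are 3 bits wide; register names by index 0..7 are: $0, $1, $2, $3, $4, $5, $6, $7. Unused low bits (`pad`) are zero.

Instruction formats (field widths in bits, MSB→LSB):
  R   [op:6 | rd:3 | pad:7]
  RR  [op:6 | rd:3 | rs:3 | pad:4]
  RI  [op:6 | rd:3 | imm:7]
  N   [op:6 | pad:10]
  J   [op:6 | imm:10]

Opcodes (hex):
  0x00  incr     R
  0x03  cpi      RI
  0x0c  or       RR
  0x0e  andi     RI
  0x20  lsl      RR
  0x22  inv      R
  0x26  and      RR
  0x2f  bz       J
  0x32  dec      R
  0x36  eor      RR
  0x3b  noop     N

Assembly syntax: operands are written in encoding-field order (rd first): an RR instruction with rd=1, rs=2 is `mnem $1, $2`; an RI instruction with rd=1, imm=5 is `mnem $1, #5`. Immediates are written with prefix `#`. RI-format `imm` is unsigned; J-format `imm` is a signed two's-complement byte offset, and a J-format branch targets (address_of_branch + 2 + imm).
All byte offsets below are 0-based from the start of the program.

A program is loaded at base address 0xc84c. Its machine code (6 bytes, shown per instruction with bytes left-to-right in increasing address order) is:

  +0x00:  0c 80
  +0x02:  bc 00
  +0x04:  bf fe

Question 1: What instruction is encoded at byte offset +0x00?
cpi $1, #0

@+00  big-endian(0c 80) = 0x0c80
  op=0x0c80>>10=0x3 ⇒ cpi (RI)
  [9:7] rd=1 = $1
  [6:0] imm=0 = #0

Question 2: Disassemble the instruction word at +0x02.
bz #0

off 0x02: read bc 00 as big → 0xbc00
  op=0xbc00>>10=0x2f ⇒ bz (J)
  imm@[9:0]=0x0 ⇒ #0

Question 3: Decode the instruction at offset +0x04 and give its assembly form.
bz #-2

@+04  big-endian(bf fe) = 0xbffe
  op=0xbffe>>10=0x2f ⇒ bz (J)
  [9:0] imm=1022 (s10→-2) = #-2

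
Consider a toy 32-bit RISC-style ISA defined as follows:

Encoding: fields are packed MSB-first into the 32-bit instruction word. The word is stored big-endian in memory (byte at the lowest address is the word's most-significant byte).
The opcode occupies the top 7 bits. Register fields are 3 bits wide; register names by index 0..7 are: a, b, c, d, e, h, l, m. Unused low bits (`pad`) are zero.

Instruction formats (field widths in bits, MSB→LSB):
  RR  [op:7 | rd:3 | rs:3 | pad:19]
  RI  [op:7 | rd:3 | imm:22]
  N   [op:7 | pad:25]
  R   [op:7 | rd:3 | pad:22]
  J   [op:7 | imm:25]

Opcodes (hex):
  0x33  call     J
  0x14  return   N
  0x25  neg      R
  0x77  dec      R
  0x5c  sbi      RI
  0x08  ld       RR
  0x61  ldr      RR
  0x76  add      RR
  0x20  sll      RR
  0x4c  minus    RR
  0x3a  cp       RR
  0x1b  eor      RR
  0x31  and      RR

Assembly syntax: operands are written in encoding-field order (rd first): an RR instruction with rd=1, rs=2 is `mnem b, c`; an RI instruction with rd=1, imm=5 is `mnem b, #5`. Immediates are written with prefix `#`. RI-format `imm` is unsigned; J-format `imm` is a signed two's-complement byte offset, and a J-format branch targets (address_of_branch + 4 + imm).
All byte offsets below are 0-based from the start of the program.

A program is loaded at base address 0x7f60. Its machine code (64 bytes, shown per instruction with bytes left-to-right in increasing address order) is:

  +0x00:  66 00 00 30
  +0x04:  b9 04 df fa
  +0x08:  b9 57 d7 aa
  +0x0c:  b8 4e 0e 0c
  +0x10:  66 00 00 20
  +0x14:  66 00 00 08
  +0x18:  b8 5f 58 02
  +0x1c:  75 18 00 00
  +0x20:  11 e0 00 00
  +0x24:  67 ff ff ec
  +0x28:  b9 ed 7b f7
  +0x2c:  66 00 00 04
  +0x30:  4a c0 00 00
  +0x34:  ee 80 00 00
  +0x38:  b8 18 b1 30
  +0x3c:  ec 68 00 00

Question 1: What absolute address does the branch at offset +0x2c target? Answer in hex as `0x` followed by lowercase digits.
0x7f94

[2c] 66 00 00 04 → 0x66000004
  opcode bits[31:25]=0x33: call/J
  imm: (w>>0)&0x1ffffff=0x4 → #4
  target = base 0x7f60 + off 0x2c + 4 + imm 4 = 0x7f94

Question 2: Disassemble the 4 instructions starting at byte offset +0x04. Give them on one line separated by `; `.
sbi e, #319482; sbi h, #1562538; sbi b, #921100; call #32

@+04  big-endian(b9 04 df fa) = 0xb904dffa
  top 7b → 0x5c → sbi [RI]
  rd@[24:22]=0x4 ⇒ e
  imm@[21:0]=0x4dffa ⇒ #319482
@+08  big-endian(b9 57 d7 aa) = 0xb957d7aa
  top 7b → 0x5c → sbi [RI]
  rd@[24:22]=0x5 ⇒ h
  imm@[21:0]=0x17d7aa ⇒ #1562538
@+0c  big-endian(b8 4e 0e 0c) = 0xb84e0e0c
  top 7b → 0x5c → sbi [RI]
  rd@[24:22]=0x1 ⇒ b
  imm@[21:0]=0xe0e0c ⇒ #921100
@+10  big-endian(66 00 00 20) = 0x66000020
  top 7b → 0x33 → call [J]
  imm@[24:0]=0x20 ⇒ #32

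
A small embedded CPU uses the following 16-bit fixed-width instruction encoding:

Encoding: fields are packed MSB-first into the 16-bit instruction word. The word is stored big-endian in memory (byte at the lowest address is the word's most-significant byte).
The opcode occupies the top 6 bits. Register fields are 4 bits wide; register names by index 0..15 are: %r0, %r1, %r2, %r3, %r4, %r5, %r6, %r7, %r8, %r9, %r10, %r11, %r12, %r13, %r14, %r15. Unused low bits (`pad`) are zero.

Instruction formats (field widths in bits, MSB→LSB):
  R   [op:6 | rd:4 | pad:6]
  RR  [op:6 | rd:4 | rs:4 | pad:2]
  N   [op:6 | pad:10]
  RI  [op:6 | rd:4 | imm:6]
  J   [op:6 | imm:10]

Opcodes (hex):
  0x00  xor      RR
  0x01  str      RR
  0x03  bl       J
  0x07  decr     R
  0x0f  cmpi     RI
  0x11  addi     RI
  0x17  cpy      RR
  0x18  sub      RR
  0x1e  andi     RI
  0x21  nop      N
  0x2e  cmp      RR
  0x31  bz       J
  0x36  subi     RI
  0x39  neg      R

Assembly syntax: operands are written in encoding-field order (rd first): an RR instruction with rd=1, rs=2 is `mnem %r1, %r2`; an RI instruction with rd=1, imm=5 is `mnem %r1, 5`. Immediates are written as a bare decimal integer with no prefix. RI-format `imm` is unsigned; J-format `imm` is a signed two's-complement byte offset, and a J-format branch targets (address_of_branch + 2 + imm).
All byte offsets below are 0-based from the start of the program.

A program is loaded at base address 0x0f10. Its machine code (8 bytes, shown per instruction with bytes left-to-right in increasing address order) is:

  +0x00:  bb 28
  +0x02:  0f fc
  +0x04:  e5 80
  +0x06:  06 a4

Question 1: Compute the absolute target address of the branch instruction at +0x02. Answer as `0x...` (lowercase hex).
0x0f10

+0x02: 0f fc ⇒ word 0x0ffc (big)
  top 6b → 0x3 → bl [J]
  [9:0] imm=1020 (s10→-4) = -4
  target = base 0x0f10 + off 0x02 + 2 + imm -4 = 0x0f10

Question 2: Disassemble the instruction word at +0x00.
[00] bb 28 → 0xbb28
  op=0xbb28>>10=0x2e ⇒ cmp (RR)
  [9:6] rd=12 = %r12
  [5:2] rs=10 = %r10

cmp %r12, %r10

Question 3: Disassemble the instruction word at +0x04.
neg %r6

off 0x04: read e5 80 as big → 0xe580
  op=0xe580>>10=0x39 ⇒ neg (R)
  [9:6] rd=6 = %r6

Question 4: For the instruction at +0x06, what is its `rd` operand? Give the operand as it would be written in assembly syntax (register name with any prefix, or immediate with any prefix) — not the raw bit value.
%r10

@+06  big-endian(06 a4) = 0x06a4
  op=0x06a4>>10=0x1 ⇒ str (RR)
  rd: (w>>6)&0xf=0xa → %r10
  rs: (w>>2)&0xf=0x9 → %r9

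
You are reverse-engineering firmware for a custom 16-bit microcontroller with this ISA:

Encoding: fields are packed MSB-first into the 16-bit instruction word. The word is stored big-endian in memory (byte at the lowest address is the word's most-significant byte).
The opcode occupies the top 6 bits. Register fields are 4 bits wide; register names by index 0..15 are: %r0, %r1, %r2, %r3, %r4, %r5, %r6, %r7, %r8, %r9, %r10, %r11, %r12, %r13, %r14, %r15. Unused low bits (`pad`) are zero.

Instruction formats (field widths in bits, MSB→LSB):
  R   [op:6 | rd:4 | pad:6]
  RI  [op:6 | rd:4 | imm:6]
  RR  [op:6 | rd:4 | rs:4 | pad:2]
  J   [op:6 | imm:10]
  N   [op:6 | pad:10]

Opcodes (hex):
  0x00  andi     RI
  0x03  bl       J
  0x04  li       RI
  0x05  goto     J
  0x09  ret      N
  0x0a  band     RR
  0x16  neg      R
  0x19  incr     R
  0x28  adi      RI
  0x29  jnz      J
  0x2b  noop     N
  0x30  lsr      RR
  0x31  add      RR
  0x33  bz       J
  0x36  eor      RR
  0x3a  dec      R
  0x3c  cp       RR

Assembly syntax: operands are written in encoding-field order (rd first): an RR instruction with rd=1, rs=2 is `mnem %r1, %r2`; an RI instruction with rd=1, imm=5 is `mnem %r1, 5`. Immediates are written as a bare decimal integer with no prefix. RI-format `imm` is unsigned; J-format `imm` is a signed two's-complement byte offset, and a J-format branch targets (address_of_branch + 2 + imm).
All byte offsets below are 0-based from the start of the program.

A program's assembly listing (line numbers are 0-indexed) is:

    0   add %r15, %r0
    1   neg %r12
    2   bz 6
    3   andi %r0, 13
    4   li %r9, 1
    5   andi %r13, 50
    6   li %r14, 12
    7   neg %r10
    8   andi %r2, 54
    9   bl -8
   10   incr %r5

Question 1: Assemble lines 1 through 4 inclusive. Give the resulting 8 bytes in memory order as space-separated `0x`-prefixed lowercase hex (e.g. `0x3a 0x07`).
1. neg fields op=0x16:6|rd=12:4|pad=0:6 → word 5b00h → 5b 00
2. bz fields op=0x33:6|imm=6:10 → word cc06h → cc 06
3. andi fields op=0x0:6|rd=0:4|imm=13:6 → word 000dh → 00 0d
4. li fields op=0x4:6|rd=9:4|imm=1:6 → word 1241h → 12 41

0x5b 0x00 0xcc 0x06 0x00 0x0d 0x12 0x41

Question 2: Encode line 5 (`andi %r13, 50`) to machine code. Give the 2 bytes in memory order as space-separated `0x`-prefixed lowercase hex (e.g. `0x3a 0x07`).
0x03 0x72

5. andi fields op=0x0:6|rd=13:4|imm=50:6 → word 0372h → 03 72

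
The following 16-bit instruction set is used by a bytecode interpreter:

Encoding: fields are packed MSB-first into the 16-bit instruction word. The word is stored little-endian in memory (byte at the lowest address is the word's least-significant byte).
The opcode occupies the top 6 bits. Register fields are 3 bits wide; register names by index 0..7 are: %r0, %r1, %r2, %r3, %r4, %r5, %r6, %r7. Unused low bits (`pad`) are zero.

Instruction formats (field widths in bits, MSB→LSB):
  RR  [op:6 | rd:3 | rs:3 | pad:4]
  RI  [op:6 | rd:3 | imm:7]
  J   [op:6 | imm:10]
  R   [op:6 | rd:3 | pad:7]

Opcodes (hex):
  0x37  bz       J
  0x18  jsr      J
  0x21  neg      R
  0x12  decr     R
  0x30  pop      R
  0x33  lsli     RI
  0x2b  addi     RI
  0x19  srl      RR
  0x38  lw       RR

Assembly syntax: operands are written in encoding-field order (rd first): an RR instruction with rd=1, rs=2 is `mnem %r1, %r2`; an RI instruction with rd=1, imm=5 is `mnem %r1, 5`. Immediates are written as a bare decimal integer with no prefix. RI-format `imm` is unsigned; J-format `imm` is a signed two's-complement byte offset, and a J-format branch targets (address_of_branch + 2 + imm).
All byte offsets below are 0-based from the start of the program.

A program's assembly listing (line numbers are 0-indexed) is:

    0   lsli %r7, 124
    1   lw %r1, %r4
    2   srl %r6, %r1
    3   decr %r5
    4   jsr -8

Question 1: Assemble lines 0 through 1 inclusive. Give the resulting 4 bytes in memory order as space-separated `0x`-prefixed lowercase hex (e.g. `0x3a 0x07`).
0xfc 0xcf 0xc0 0xe0

0. lsli fields op=0x33:6|rd=7:3|imm=124:7 → word cffch → fc cf
1. lw fields op=0x38:6|rd=1:3|rs=4:3|pad=0:4 → word e0c0h → c0 e0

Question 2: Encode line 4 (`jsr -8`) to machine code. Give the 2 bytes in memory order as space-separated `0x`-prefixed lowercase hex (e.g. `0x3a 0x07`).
L4: jsr op=0x18:6|imm=-8:10 ⇒ 0x63f8 ⇒ little f8 63

0xf8 0x63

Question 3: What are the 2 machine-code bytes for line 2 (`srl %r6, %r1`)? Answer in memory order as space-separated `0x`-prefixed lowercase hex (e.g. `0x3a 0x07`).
0x10 0x67

line 2 (srl): pack op=0x19:6|rd=6:3|rs=1:3|pad=0:4 = 0x6710; little→ 10 67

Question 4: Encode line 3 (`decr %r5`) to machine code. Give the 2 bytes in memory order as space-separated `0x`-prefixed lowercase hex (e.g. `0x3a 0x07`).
3. decr fields op=0x12:6|rd=5:3|pad=0:7 → word 4a80h → 80 4a

0x80 0x4a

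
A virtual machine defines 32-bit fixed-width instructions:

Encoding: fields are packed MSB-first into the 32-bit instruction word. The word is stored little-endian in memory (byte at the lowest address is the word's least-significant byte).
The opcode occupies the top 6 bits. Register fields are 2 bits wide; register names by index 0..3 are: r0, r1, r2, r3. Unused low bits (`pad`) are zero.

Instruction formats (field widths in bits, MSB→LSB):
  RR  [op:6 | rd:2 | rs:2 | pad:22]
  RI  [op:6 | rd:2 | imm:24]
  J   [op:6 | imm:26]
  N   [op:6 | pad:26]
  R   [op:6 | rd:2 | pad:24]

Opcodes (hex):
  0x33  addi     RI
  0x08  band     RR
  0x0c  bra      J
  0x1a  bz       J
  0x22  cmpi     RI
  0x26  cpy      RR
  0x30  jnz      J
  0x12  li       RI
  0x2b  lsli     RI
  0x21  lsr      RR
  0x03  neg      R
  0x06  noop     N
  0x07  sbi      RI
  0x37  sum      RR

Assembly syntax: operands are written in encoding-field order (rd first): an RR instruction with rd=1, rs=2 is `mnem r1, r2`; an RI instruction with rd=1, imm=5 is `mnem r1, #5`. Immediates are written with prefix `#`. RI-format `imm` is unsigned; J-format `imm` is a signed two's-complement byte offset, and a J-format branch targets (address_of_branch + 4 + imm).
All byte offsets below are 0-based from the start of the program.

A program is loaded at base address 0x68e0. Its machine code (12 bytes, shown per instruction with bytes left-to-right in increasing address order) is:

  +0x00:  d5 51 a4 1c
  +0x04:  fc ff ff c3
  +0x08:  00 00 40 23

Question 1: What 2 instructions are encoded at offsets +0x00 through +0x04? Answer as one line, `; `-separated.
off 0x00: read d5 51 a4 1c as little → 0x1ca451d5
  top 6b → 0x7 → sbi [RI]
  rd@[25:24]=0x0 ⇒ r0
  imm@[23:0]=0xa451d5 ⇒ #10768853
off 0x04: read fc ff ff c3 as little → 0xc3fffffc
  top 6b → 0x30 → jnz [J]
  imm@[25:0]=0x3fffffc (s26→-4) ⇒ #-4

sbi r0, #10768853; jnz #-4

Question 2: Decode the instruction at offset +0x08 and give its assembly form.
band r3, r1

+0x08: 00 00 40 23 ⇒ word 0x23400000 (little)
  opcode bits[31:26]=0x8: band/RR
  rd@[25:24]=0x3 ⇒ r3
  rs@[23:22]=0x1 ⇒ r1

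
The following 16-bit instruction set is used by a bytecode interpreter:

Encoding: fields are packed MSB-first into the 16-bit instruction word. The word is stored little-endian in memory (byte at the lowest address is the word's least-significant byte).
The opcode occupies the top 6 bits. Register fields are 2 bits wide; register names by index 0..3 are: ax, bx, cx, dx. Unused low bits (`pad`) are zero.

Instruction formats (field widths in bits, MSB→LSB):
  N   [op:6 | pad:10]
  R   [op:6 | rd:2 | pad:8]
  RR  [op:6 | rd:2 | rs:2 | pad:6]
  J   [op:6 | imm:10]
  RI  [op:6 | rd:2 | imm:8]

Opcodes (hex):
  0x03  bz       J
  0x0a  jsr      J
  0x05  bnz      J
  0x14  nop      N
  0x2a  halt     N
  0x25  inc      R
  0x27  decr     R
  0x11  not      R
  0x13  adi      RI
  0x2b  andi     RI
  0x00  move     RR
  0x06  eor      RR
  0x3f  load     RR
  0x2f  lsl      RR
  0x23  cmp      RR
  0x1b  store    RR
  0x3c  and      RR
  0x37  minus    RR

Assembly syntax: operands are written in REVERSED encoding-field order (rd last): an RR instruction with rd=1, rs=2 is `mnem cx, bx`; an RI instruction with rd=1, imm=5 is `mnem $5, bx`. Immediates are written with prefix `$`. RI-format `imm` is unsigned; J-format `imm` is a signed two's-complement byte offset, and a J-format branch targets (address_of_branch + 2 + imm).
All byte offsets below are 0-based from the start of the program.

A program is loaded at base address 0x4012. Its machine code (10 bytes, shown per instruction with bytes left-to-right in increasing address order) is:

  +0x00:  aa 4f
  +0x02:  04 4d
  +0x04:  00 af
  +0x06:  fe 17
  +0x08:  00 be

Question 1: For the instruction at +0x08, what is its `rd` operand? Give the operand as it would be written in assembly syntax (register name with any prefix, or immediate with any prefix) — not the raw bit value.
+0x08: 00 be ⇒ word 0xbe00 (little)
  opcode bits[15:10]=0x2f: lsl/RR
  rd@[9:8]=0x2 ⇒ cx
  rs@[7:6]=0x0 ⇒ ax

cx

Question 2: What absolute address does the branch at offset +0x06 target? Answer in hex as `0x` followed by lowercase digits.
[06] fe 17 → 0x17fe
  top 6b → 0x5 → bnz [J]
  imm@[9:0]=0x3fe (s10→-2) ⇒ $-2
  target = base 0x4012 + off 0x06 + 2 + imm -2 = 0x4018

0x4018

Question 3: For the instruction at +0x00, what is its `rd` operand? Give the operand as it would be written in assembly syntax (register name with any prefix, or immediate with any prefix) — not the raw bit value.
@+00  little-endian(aa 4f) = 0x4faa
  opcode bits[15:10]=0x13: adi/RI
  [9:8] rd=3 = dx
  [7:0] imm=170 = $170

dx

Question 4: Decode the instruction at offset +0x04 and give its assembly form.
andi $0, dx

off 0x04: read 00 af as little → 0xaf00
  top 6b → 0x2b → andi [RI]
  rd@[9:8]=0x3 ⇒ dx
  imm@[7:0]=0x0 ⇒ $0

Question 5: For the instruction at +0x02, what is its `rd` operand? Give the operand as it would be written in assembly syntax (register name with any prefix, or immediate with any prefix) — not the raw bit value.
[02] 04 4d → 0x4d04
  top 6b → 0x13 → adi [RI]
  rd: (w>>8)&0x3=0x1 → bx
  imm: (w>>0)&0xff=0x4 → $4

bx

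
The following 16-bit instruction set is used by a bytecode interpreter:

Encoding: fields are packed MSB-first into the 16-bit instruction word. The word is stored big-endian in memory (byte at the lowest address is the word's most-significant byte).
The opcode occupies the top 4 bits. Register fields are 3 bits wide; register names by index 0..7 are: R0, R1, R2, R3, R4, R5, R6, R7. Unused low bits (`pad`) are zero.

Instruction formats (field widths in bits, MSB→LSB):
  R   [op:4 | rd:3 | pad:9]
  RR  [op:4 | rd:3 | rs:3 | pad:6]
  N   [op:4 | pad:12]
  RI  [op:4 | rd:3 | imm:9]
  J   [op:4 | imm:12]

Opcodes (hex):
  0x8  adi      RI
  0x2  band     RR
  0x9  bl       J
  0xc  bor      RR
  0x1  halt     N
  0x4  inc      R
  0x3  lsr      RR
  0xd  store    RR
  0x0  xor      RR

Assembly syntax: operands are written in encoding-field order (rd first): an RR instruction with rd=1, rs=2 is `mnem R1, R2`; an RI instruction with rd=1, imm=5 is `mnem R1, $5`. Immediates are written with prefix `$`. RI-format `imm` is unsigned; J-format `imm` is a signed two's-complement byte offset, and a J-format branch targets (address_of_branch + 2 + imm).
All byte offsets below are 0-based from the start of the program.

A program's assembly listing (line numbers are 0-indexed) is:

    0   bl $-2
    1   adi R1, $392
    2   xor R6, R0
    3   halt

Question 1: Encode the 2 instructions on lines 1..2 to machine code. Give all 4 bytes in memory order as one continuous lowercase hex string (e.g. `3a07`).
83880c00

L1: adi op=0x8:4|rd=1:3|imm=392:9 ⇒ 0x8388 ⇒ big 83 88
L2: xor op=0x0:4|rd=6:3|rs=0:3|pad=0:6 ⇒ 0x0c00 ⇒ big 0c 00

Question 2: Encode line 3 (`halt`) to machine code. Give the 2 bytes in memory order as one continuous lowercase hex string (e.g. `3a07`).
1000

L3: halt op=0x1:4|pad=0:12 ⇒ 0x1000 ⇒ big 10 00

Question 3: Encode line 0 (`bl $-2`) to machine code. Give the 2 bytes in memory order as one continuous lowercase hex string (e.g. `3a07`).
9ffe

0. bl fields op=0x9:4|imm=-2:12 → word 9ffeh → 9f fe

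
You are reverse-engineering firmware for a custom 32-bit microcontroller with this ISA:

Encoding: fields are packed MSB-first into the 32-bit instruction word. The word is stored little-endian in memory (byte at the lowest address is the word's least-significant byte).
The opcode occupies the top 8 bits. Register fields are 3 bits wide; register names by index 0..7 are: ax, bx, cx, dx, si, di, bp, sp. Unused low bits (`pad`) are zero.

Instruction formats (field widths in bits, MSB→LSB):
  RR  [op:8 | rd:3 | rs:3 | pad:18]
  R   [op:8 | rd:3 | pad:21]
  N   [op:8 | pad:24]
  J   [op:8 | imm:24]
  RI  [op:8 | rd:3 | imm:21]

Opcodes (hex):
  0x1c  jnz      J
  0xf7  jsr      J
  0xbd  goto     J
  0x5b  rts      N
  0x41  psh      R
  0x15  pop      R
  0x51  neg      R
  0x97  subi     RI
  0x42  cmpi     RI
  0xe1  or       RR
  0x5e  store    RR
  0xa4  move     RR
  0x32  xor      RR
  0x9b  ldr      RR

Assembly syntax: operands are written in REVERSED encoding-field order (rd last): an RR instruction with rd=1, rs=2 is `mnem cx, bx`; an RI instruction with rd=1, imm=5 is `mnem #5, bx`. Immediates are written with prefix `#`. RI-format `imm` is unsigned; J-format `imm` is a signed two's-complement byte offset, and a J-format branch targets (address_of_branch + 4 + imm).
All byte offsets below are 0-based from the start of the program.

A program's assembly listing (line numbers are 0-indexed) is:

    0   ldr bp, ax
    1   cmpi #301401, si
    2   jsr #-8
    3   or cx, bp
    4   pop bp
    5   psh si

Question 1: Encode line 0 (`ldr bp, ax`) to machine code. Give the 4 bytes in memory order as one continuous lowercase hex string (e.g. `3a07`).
0000189b

line 0 (ldr): pack op=0x9b:8|rd=0:3|rs=6:3|pad=0:18 = 0x9b180000; little→ 00 00 18 9b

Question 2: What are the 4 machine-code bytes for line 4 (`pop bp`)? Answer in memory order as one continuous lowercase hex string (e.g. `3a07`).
0000c015

line 4 (pop): pack op=0x15:8|rd=6:3|pad=0:21 = 0x15c00000; little→ 00 00 c0 15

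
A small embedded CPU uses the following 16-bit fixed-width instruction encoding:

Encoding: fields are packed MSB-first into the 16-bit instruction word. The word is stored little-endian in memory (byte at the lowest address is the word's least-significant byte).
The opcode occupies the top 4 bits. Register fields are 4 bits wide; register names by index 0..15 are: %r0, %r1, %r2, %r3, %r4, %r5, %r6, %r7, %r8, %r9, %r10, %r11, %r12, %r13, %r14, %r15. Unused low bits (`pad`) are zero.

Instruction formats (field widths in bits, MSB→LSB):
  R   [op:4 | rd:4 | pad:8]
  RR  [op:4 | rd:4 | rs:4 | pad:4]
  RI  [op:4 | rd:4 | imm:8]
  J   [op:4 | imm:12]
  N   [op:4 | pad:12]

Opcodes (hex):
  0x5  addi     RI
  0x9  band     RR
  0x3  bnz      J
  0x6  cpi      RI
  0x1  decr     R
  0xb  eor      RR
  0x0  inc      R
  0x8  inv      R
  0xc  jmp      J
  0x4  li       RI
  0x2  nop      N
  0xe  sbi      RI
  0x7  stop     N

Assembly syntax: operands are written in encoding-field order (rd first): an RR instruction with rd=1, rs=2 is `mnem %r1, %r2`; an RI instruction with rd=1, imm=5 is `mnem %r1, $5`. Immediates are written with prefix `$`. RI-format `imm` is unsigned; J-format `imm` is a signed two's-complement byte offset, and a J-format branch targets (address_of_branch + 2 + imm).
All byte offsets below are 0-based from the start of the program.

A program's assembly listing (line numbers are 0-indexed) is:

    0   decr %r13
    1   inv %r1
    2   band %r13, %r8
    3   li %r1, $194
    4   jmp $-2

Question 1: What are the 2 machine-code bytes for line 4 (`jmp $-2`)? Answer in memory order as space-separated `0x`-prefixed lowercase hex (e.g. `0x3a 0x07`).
line 4 (jmp): pack op=0xc:4|imm=-2:12 = 0xcffe; little→ fe cf

0xfe 0xcf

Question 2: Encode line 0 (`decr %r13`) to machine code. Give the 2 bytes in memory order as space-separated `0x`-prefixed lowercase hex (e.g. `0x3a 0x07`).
line 0 (decr): pack op=0x1:4|rd=13:4|pad=0:8 = 0x1d00; little→ 00 1d

0x00 0x1d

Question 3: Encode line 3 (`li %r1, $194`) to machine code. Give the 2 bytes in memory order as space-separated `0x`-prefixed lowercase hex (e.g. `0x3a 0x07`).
0xc2 0x41

L3: li op=0x4:4|rd=1:4|imm=194:8 ⇒ 0x41c2 ⇒ little c2 41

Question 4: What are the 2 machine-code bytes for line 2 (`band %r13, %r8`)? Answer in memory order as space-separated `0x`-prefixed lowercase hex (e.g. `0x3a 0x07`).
2. band fields op=0x9:4|rd=13:4|rs=8:4|pad=0:4 → word 9d80h → 80 9d

0x80 0x9d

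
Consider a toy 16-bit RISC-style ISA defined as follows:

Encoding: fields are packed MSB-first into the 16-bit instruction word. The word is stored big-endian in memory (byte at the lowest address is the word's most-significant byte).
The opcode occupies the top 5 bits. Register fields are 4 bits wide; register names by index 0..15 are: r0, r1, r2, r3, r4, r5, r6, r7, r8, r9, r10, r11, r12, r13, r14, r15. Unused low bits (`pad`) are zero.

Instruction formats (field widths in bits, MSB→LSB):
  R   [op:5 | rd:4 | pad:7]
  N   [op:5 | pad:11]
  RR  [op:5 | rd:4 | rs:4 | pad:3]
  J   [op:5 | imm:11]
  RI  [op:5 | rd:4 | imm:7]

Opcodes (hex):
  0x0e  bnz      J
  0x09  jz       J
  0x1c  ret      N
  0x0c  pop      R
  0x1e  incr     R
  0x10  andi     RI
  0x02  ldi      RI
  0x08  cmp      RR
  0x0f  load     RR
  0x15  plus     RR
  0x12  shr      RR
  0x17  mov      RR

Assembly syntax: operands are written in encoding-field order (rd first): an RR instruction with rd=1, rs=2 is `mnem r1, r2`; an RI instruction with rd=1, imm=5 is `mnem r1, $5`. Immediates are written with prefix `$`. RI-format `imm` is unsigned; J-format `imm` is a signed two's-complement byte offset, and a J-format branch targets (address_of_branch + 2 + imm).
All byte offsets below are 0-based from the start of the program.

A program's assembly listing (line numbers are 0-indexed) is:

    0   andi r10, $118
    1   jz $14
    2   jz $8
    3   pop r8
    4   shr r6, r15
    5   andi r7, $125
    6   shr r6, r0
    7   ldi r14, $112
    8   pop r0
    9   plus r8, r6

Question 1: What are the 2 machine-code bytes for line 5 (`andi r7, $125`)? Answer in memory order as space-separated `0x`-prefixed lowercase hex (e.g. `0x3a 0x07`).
0x83 0xfd

L5: andi op=0x10:5|rd=7:4|imm=125:7 ⇒ 0x83fd ⇒ big 83 fd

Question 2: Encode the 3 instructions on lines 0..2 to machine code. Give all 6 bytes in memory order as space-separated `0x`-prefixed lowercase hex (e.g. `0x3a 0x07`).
0. andi fields op=0x10:5|rd=10:4|imm=118:7 → word 8576h → 85 76
1. jz fields op=0x9:5|imm=14:11 → word 480eh → 48 0e
2. jz fields op=0x9:5|imm=8:11 → word 4808h → 48 08

0x85 0x76 0x48 0x0e 0x48 0x08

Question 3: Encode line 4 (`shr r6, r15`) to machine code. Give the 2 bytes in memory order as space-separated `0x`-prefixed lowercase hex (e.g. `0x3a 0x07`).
0x93 0x78

4. shr fields op=0x12:5|rd=6:4|rs=15:4|pad=0:3 → word 9378h → 93 78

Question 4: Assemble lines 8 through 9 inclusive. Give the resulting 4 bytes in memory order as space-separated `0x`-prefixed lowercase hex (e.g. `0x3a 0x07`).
line 8 (pop): pack op=0xc:5|rd=0:4|pad=0:7 = 0x6000; big→ 60 00
line 9 (plus): pack op=0x15:5|rd=8:4|rs=6:4|pad=0:3 = 0xac30; big→ ac 30

0x60 0x00 0xac 0x30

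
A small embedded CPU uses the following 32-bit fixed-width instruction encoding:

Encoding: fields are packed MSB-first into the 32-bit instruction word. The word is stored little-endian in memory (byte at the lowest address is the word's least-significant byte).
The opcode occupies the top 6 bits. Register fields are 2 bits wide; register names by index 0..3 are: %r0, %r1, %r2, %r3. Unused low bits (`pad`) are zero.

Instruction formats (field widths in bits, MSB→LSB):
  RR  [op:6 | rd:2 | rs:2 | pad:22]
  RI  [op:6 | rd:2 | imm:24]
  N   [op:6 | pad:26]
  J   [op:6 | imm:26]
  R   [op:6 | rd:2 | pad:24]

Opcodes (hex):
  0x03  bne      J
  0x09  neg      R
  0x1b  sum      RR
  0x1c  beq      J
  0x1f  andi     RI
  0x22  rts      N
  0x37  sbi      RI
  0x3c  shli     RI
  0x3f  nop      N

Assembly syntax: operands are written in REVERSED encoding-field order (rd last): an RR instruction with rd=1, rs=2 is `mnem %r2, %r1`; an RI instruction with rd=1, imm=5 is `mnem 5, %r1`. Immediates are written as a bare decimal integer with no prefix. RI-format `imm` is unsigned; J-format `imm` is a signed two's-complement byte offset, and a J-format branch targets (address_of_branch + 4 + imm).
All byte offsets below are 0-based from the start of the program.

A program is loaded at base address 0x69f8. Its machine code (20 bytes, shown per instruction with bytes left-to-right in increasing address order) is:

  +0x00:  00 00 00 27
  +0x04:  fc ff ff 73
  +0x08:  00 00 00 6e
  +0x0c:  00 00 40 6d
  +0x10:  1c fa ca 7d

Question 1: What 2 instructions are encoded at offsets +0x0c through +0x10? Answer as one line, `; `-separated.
sum %r1, %r1; andi 13302300, %r1

@+0c  little-endian(00 00 40 6d) = 0x6d400000
  opcode bits[31:26]=0x1b: sum/RR
  rd@[25:24]=0x1 ⇒ %r1
  rs@[23:22]=0x1 ⇒ %r1
@+10  little-endian(1c fa ca 7d) = 0x7dcafa1c
  opcode bits[31:26]=0x1f: andi/RI
  rd@[25:24]=0x1 ⇒ %r1
  imm@[23:0]=0xcafa1c ⇒ 13302300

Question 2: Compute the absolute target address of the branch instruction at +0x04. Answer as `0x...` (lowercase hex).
0x69fc

off 0x04: read fc ff ff 73 as little → 0x73fffffc
  top 6b → 0x1c → beq [J]
  [25:0] imm=67108860 (s26→-4) = -4
  target = base 0x69f8 + off 0x04 + 4 + imm -4 = 0x69fc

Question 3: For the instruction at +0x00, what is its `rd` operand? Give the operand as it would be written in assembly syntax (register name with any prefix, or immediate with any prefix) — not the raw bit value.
off 0x00: read 00 00 00 27 as little → 0x27000000
  opcode bits[31:26]=0x9: neg/R
  rd@[25:24]=0x3 ⇒ %r3

%r3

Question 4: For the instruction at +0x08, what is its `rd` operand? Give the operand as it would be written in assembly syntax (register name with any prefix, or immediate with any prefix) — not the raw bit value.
%r2

[08] 00 00 00 6e → 0x6e000000
  top 6b → 0x1b → sum [RR]
  rd@[25:24]=0x2 ⇒ %r2
  rs@[23:22]=0x0 ⇒ %r0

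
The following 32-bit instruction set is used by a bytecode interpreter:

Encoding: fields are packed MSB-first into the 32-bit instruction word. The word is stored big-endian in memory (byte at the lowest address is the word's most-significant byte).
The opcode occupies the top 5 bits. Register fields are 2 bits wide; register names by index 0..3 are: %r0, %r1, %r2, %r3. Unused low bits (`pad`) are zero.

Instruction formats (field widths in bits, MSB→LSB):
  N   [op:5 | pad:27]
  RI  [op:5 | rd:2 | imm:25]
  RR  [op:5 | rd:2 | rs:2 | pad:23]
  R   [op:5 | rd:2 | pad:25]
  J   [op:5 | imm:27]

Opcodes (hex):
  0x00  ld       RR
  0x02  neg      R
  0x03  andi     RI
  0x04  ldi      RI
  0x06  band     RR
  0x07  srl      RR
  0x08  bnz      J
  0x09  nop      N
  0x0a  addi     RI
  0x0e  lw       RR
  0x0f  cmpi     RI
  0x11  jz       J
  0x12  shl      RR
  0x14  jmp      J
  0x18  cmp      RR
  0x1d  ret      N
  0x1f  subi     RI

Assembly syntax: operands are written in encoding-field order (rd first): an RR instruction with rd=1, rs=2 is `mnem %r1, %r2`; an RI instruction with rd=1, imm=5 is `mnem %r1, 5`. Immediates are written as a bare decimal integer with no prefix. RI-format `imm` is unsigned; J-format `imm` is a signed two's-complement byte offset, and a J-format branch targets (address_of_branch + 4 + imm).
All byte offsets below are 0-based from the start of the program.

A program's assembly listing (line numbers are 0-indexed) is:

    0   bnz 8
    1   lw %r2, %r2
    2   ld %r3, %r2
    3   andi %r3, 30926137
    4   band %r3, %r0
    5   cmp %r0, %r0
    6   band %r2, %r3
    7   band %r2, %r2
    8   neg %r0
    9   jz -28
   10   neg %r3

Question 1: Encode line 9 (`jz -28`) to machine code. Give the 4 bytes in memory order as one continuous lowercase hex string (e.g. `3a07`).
8fffffe4

line 9 (jz): pack op=0x11:5|imm=-28:27 = 0x8fffffe4; big→ 8f ff ff e4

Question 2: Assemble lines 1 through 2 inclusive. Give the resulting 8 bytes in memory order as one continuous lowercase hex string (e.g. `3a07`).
L1: lw op=0xe:5|rd=2:2|rs=2:2|pad=0:23 ⇒ 0x75000000 ⇒ big 75 00 00 00
L2: ld op=0x0:5|rd=3:2|rs=2:2|pad=0:23 ⇒ 0x07000000 ⇒ big 07 00 00 00

7500000007000000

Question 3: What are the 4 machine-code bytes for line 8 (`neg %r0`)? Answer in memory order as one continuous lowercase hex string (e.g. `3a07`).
L8: neg op=0x2:5|rd=0:2|pad=0:25 ⇒ 0x10000000 ⇒ big 10 00 00 00

10000000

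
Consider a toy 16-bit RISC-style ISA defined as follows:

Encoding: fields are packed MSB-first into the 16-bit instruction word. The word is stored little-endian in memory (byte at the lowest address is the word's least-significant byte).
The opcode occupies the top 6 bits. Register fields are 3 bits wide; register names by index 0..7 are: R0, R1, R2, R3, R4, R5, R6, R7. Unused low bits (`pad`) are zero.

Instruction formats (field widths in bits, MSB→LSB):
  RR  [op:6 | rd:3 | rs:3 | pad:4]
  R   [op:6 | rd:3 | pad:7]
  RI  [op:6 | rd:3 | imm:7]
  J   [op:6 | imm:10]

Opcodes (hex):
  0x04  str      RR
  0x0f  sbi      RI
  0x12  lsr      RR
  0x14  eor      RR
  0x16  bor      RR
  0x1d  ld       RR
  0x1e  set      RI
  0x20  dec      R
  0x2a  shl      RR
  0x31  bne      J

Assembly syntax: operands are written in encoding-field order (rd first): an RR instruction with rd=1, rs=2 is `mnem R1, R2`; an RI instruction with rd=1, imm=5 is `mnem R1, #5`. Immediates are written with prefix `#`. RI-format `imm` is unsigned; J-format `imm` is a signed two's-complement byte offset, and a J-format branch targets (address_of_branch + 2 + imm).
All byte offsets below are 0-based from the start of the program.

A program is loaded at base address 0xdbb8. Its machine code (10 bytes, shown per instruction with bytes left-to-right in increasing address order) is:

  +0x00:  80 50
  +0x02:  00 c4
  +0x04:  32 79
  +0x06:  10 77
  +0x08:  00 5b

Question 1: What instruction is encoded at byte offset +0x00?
[00] 80 50 → 0x5080
  opcode bits[15:10]=0x14: eor/RR
  rd@[9:7]=0x1 ⇒ R1
  rs@[6:4]=0x0 ⇒ R0

eor R1, R0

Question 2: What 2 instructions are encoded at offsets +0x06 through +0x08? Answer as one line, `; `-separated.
ld R6, R1; bor R6, R0

@+06  little-endian(10 77) = 0x7710
  op=0x7710>>10=0x1d ⇒ ld (RR)
  [9:7] rd=6 = R6
  [6:4] rs=1 = R1
@+08  little-endian(00 5b) = 0x5b00
  op=0x5b00>>10=0x16 ⇒ bor (RR)
  [9:7] rd=6 = R6
  [6:4] rs=0 = R0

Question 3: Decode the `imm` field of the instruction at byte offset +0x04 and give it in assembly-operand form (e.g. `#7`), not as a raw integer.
[04] 32 79 → 0x7932
  opcode bits[15:10]=0x1e: set/RI
  rd@[9:7]=0x2 ⇒ R2
  imm@[6:0]=0x32 ⇒ #50

#50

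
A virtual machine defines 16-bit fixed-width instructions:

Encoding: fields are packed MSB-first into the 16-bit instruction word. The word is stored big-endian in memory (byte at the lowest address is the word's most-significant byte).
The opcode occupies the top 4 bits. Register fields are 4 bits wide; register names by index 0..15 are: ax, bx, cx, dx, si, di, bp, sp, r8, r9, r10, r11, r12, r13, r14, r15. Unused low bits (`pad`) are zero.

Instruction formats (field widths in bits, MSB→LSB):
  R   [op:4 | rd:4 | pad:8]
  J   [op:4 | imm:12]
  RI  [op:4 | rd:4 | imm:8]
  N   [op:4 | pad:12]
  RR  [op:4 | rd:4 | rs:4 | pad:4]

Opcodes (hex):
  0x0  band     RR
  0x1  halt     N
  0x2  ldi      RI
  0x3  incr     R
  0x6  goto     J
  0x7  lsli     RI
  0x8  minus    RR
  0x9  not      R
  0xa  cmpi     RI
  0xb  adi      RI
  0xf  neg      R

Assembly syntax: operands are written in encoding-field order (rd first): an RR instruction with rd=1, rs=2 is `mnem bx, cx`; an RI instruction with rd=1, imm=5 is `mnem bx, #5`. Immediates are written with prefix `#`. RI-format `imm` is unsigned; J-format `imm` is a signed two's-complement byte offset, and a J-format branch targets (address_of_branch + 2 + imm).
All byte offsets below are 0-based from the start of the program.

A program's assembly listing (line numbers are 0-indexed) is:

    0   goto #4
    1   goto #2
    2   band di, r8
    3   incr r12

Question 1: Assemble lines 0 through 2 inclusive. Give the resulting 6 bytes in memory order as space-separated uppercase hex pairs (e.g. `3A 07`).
60 04 60 02 05 80

0. goto fields op=0x6:4|imm=4:12 → word 6004h → 60 04
1. goto fields op=0x6:4|imm=2:12 → word 6002h → 60 02
2. band fields op=0x0:4|rd=5:4|rs=8:4|pad=0:4 → word 0580h → 05 80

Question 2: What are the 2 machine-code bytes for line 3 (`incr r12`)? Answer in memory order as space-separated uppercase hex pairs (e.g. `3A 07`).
3C 00

3. incr fields op=0x3:4|rd=12:4|pad=0:8 → word 3c00h → 3c 00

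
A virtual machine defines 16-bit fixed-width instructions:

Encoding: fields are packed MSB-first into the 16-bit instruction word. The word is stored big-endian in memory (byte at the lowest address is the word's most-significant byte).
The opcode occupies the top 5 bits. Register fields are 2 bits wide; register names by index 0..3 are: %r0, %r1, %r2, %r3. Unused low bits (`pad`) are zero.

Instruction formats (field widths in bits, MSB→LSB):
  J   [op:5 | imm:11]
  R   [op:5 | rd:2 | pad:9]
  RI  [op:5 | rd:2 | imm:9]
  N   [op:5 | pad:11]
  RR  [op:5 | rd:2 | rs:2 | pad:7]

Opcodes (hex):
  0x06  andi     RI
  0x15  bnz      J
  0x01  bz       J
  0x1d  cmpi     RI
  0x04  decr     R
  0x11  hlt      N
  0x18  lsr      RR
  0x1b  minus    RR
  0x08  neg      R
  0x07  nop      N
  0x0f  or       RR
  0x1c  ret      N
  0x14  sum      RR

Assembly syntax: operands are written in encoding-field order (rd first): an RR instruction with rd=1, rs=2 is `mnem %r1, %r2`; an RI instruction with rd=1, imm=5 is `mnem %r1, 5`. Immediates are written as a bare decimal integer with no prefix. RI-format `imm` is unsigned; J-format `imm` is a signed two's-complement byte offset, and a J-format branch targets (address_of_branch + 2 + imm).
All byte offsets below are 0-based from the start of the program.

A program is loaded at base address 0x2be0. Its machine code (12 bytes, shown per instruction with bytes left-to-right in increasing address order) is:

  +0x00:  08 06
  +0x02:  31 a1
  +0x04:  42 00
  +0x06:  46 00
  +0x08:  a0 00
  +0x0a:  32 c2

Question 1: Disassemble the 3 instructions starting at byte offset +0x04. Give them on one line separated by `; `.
neg %r1; neg %r3; sum %r0, %r0

[04] 42 00 → 0x4200
  op=0x4200>>11=0x8 ⇒ neg (R)
  rd@[10:9]=0x1 ⇒ %r1
[06] 46 00 → 0x4600
  op=0x4600>>11=0x8 ⇒ neg (R)
  rd@[10:9]=0x3 ⇒ %r3
[08] a0 00 → 0xa000
  op=0xa000>>11=0x14 ⇒ sum (RR)
  rd@[10:9]=0x0 ⇒ %r0
  rs@[8:7]=0x0 ⇒ %r0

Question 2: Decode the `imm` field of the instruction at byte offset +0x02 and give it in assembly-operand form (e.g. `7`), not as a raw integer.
@+02  big-endian(31 a1) = 0x31a1
  op=0x31a1>>11=0x6 ⇒ andi (RI)
  rd: (w>>9)&0x3=0x0 → %r0
  imm: (w>>0)&0x1ff=0x1a1 → 417

417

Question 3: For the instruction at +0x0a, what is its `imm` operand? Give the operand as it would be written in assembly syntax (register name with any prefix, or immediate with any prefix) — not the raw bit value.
194

off 0x0a: read 32 c2 as big → 0x32c2
  op=0x32c2>>11=0x6 ⇒ andi (RI)
  rd: (w>>9)&0x3=0x1 → %r1
  imm: (w>>0)&0x1ff=0xc2 → 194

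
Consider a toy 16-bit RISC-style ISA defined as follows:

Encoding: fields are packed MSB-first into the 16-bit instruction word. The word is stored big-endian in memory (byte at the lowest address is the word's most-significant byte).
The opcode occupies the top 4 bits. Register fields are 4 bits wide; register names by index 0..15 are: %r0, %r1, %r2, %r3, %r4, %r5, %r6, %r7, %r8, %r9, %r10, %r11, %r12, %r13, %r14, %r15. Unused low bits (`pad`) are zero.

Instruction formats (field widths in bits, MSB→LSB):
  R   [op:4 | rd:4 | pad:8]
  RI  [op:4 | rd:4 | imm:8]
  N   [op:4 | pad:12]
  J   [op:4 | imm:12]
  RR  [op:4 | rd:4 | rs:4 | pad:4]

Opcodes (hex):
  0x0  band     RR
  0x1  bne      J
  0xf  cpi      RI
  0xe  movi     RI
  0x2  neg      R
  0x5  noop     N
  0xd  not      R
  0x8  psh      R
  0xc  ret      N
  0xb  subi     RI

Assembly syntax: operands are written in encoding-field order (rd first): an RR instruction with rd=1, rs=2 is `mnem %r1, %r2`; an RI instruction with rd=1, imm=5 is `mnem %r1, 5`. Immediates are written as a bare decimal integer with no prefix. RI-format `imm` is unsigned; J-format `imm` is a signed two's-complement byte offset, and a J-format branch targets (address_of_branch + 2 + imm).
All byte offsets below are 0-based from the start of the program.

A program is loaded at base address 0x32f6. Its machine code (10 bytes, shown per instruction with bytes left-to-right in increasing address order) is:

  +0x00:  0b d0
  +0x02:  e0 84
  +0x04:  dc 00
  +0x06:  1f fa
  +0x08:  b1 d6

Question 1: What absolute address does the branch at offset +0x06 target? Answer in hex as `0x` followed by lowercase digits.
+0x06: 1f fa ⇒ word 0x1ffa (big)
  opcode bits[15:12]=0x1: bne/J
  imm@[11:0]=0xffa (s12→-6) ⇒ -6
  target = base 0x32f6 + off 0x06 + 2 + imm -6 = 0x32f8

0x32f8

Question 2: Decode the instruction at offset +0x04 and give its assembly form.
off 0x04: read dc 00 as big → 0xdc00
  top 4b → 0xd → not [R]
  rd: (w>>8)&0xf=0xc → %r12

not %r12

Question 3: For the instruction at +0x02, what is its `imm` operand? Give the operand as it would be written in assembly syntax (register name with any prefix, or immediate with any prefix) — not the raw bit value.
off 0x02: read e0 84 as big → 0xe084
  opcode bits[15:12]=0xe: movi/RI
  [11:8] rd=0 = %r0
  [7:0] imm=132 = 132

132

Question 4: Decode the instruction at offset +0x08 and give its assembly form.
subi %r1, 214

off 0x08: read b1 d6 as big → 0xb1d6
  top 4b → 0xb → subi [RI]
  rd@[11:8]=0x1 ⇒ %r1
  imm@[7:0]=0xd6 ⇒ 214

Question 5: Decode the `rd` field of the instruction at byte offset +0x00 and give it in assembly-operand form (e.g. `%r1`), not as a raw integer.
%r11

+0x00: 0b d0 ⇒ word 0x0bd0 (big)
  op=0x0bd0>>12=0x0 ⇒ band (RR)
  [11:8] rd=11 = %r11
  [7:4] rs=13 = %r13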